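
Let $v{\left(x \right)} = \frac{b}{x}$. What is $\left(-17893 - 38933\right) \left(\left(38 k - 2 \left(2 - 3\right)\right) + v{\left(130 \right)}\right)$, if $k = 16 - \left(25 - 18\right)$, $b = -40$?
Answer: $- \frac{253898568}{13} \approx -1.9531 \cdot 10^{7}$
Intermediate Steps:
$k = 9$ ($k = 16 - \left(25 - 18\right) = 16 - 7 = 9$)
$v{\left(x \right)} = - \frac{40}{x}$
$\left(-17893 - 38933\right) \left(\left(38 k - 2 \left(2 - 3\right)\right) + v{\left(130 \right)}\right) = \left(-17893 - 38933\right) \left(\left(38 \cdot 9 - 2 \left(2 - 3\right)\right) - \frac{40}{130}\right) = - 56826 \left(\left(342 - -2\right) - \frac{4}{13}\right) = - 56826 \left(\left(342 + 2\right) - \frac{4}{13}\right) = - 56826 \left(344 - \frac{4}{13}\right) = \left(-56826\right) \frac{4468}{13} = - \frac{253898568}{13}$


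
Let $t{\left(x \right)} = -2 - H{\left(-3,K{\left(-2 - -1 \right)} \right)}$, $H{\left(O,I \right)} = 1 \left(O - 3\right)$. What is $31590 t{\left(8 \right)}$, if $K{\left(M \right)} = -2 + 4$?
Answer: $126360$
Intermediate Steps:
$K{\left(M \right)} = 2$
$H{\left(O,I \right)} = -3 + O$ ($H{\left(O,I \right)} = 1 \left(-3 + O\right) = -3 + O$)
$t{\left(x \right)} = 4$ ($t{\left(x \right)} = -2 - \left(-3 - 3\right) = -2 - -6 = -2 + 6 = 4$)
$31590 t{\left(8 \right)} = 31590 \cdot 4 = 126360$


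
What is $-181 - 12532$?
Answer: $-12713$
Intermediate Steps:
$-181 - 12532 = -12713$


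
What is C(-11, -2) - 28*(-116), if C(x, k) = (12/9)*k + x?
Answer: 9703/3 ≈ 3234.3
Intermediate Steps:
C(x, k) = x + 4*k/3 (C(x, k) = (12*(⅑))*k + x = 4*k/3 + x = x + 4*k/3)
C(-11, -2) - 28*(-116) = (-11 + (4/3)*(-2)) - 28*(-116) = (-11 - 8/3) + 3248 = -41/3 + 3248 = 9703/3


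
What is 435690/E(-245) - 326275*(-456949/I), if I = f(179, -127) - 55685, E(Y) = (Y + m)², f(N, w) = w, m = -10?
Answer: -215436005167091/80648340 ≈ -2.6713e+6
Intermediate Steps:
E(Y) = (-10 + Y)² (E(Y) = (Y - 10)² = (-10 + Y)²)
I = -55812 (I = -127 - 55685 = -55812)
435690/E(-245) - 326275*(-456949/I) = 435690/((-10 - 245)²) - 326275/((-55812/(-456949))) = 435690/((-255)²) - 326275/((-55812*(-1/456949))) = 435690/65025 - 326275/55812/456949 = 435690*(1/65025) - 326275*456949/55812 = 9682/1445 - 149091034975/55812 = -215436005167091/80648340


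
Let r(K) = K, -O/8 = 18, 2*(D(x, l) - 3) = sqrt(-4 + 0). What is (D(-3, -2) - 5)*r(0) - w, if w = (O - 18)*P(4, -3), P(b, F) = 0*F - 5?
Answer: -810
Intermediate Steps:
D(x, l) = 3 + I (D(x, l) = 3 + sqrt(-4 + 0)/2 = 3 + sqrt(-4)/2 = 3 + (2*I)/2 = 3 + I)
O = -144 (O = -8*18 = -144)
P(b, F) = -5 (P(b, F) = 0 - 5 = -5)
w = 810 (w = (-144 - 18)*(-5) = -162*(-5) = 810)
(D(-3, -2) - 5)*r(0) - w = ((3 + I) - 5)*0 - 1*810 = (-2 + I)*0 - 810 = 0 - 810 = -810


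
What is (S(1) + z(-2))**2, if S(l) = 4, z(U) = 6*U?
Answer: 64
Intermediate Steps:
(S(1) + z(-2))**2 = (4 + 6*(-2))**2 = (4 - 12)**2 = (-8)**2 = 64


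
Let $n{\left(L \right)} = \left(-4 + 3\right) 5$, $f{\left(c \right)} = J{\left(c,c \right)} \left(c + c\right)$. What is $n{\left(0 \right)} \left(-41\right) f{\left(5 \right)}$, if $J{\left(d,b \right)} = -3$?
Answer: $-6150$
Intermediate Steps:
$f{\left(c \right)} = - 6 c$ ($f{\left(c \right)} = - 3 \left(c + c\right) = - 3 \cdot 2 c = - 6 c$)
$n{\left(L \right)} = -5$ ($n{\left(L \right)} = \left(-1\right) 5 = -5$)
$n{\left(0 \right)} \left(-41\right) f{\left(5 \right)} = \left(-5\right) \left(-41\right) \left(\left(-6\right) 5\right) = 205 \left(-30\right) = -6150$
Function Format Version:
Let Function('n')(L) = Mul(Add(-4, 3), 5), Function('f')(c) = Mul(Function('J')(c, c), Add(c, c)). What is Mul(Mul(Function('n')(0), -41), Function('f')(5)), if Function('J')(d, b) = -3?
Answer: -6150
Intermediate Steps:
Function('f')(c) = Mul(-6, c) (Function('f')(c) = Mul(-3, Add(c, c)) = Mul(-3, Mul(2, c)) = Mul(-6, c))
Function('n')(L) = -5 (Function('n')(L) = Mul(-1, 5) = -5)
Mul(Mul(Function('n')(0), -41), Function('f')(5)) = Mul(Mul(-5, -41), Mul(-6, 5)) = Mul(205, -30) = -6150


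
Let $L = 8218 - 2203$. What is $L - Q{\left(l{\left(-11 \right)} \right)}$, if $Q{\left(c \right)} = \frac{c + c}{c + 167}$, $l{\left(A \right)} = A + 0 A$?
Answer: $\frac{469181}{78} \approx 6015.1$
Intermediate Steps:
$l{\left(A \right)} = A$ ($l{\left(A \right)} = A + 0 = A$)
$Q{\left(c \right)} = \frac{2 c}{167 + c}$
$L = 6015$ ($L = 8218 + \left(-10444 + 8241\right) = 8218 - 2203 = 6015$)
$L - Q{\left(l{\left(-11 \right)} \right)} = 6015 - 2 \left(-11\right) \frac{1}{167 - 11} = 6015 - 2 \left(-11\right) \frac{1}{156} = 6015 - - \frac{11}{78} = 6015 + \frac{11}{78} = \frac{469181}{78}$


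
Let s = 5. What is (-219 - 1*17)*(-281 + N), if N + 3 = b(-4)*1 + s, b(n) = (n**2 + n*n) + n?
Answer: 59236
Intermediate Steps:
b(n) = n + 2*n**2 (b(n) = (n**2 + n**2) + n = 2*n**2 + n = n + 2*n**2)
N = 30 (N = -3 + (-4*(1 + 2*(-4))*1 + 5) = -3 + (-4*(1 - 8)*1 + 5) = -3 + (-4*(-7)*1 + 5) = -3 + (28*1 + 5) = -3 + (28 + 5) = -3 + 33 = 30)
(-219 - 1*17)*(-281 + N) = (-219 - 1*17)*(-281 + 30) = (-219 - 17)*(-251) = -236*(-251) = 59236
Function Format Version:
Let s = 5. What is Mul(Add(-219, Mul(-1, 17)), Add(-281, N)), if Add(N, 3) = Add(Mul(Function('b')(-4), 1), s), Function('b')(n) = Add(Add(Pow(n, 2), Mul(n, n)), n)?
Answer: 59236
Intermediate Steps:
Function('b')(n) = Add(n, Mul(2, Pow(n, 2))) (Function('b')(n) = Add(Add(Pow(n, 2), Pow(n, 2)), n) = Add(Mul(2, Pow(n, 2)), n) = Add(n, Mul(2, Pow(n, 2))))
N = 30 (N = Add(-3, Add(Mul(Mul(-4, Add(1, Mul(2, -4))), 1), 5)) = Add(-3, Add(Mul(Mul(-4, Add(1, -8)), 1), 5)) = Add(-3, Add(Mul(Mul(-4, -7), 1), 5)) = Add(-3, Add(Mul(28, 1), 5)) = Add(-3, Add(28, 5)) = Add(-3, 33) = 30)
Mul(Add(-219, Mul(-1, 17)), Add(-281, N)) = Mul(Add(-219, Mul(-1, 17)), Add(-281, 30)) = Mul(Add(-219, -17), -251) = Mul(-236, -251) = 59236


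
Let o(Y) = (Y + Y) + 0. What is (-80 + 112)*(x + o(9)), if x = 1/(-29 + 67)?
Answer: 10960/19 ≈ 576.84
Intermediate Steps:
x = 1/38 ≈ 0.026316
o(Y) = 2*Y (o(Y) = 2*Y + 0 = 2*Y)
(-80 + 112)*(x + o(9)) = (-80 + 112)*(1/38 + 2*9) = 32*(1/38 + 18) = 32*(685/38) = 10960/19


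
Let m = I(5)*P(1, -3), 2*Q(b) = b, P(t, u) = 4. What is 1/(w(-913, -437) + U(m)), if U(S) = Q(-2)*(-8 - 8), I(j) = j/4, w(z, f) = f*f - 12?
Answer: 1/190973 ≈ 5.2363e-6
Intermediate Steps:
w(z, f) = -12 + f² (w(z, f) = f² - 12 = -12 + f²)
Q(b) = b/2
I(j) = j/4 (I(j) = j*(¼) = j/4)
m = 5 (m = ((¼)*5)*4 = (5/4)*4 = 5)
U(S) = 16 (U(S) = ((½)*(-2))*(-8 - 8) = -1*(-16) = 16)
1/(w(-913, -437) + U(m)) = 1/((-12 + (-437)²) + 16) = 1/((-12 + 190969) + 16) = 1/(190957 + 16) = 1/190973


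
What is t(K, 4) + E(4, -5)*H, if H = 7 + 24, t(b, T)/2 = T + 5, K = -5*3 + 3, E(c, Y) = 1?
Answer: 49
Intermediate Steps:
K = -12 (K = -15 + 3 = -12)
t(b, T) = 10 + 2*T (t(b, T) = 2*(T + 5) = 2*(5 + T) = 10 + 2*T)
H = 31
t(K, 4) + E(4, -5)*H = (10 + 2*4) + 1*31 = (10 + 8) + 31 = 18 + 31 = 49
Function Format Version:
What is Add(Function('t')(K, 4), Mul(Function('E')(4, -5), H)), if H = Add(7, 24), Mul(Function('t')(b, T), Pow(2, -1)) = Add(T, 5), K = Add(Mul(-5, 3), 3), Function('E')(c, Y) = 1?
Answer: 49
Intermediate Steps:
K = -12 (K = Add(-15, 3) = -12)
Function('t')(b, T) = Add(10, Mul(2, T)) (Function('t')(b, T) = Mul(2, Add(T, 5)) = Mul(2, Add(5, T)) = Add(10, Mul(2, T)))
H = 31
Add(Function('t')(K, 4), Mul(Function('E')(4, -5), H)) = Add(Add(10, Mul(2, 4)), Mul(1, 31)) = Add(Add(10, 8), 31) = Add(18, 31) = 49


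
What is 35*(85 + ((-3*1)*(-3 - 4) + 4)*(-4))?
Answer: -525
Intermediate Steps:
35*(85 + ((-3*1)*(-3 - 4) + 4)*(-4)) = 35*(85 + (-3*(-7) + 4)*(-4)) = 35*(85 + (21 + 4)*(-4)) = 35*(85 + 25*(-4)) = 35*(85 - 100) = 35*(-15) = -525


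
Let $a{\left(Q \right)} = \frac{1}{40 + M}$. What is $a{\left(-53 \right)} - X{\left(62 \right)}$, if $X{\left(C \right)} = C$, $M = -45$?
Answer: $- \frac{311}{5} \approx -62.2$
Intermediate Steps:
$a{\left(Q \right)} = - \frac{1}{5}$ ($a{\left(Q \right)} = \frac{1}{40 - 45} = \frac{1}{-5} = - \frac{1}{5}$)
$a{\left(-53 \right)} - X{\left(62 \right)} = - \frac{1}{5} - 62 = - \frac{311}{5}$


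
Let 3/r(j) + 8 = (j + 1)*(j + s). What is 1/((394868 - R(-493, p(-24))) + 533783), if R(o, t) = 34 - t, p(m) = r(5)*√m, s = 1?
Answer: 30334822/28169431401183 - 7*I*√6/28169431401183 ≈ 1.0769e-6 - 6.0869e-13*I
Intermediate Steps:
r(j) = 3/(-8 + (1 + j)²) (r(j) = 3/(-8 + (j + 1)*(j + 1)) = 3/(-8 + (1 + j)*(1 + j)) = 3/(-8 + (1 + j)²))
p(m) = 3*√m/28 (p(m) = (3/(-7 + 5² + 2*5))*√m = (3/(-7 + 25 + 10))*√m = (3/28)*√m = (3*(1/28))*√m = 3*√m/28)
1/((394868 - R(-493, p(-24))) + 533783) = 1/((394868 - (34 - 3*√(-24)/28)) + 533783) = 1/((394868 - (34 - 3*2*I*√6/28)) + 533783) = 1/((394868 - (34 - 3*I*√6/14)) + 533783) = 1/((394868 + (-34 + 3*I*√6/14)) + 533783) = 1/((394834 + 3*I*√6/14) + 533783) = 1/(928617 + 3*I*√6/14)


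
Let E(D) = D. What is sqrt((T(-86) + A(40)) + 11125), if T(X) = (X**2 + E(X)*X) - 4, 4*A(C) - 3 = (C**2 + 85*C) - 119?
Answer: sqrt(27134) ≈ 164.72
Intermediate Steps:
A(C) = -29 + C**2/4 + 85*C/4 (A(C) = 3/4 + ((C**2 + 85*C) - 119)/4 = 3/4 + (-119 + C**2 + 85*C)/4 = 3/4 + (-119/4 + C**2/4 + 85*C/4) = -29 + C**2/4 + 85*C/4)
T(X) = -4 + 2*X**2 (T(X) = (X**2 + X*X) - 4 = (X**2 + X**2) - 4 = 2*X**2 - 4 = -4 + 2*X**2)
sqrt((T(-86) + A(40)) + 11125) = sqrt(((-4 + 2*(-86)**2) + (-29 + (1/4)*40**2 + (85/4)*40)) + 11125) = sqrt(((-4 + 2*7396) + (-29 + (1/4)*1600 + 850)) + 11125) = sqrt(((-4 + 14792) + (-29 + 400 + 850)) + 11125) = sqrt((14788 + 1221) + 11125) = sqrt(16009 + 11125) = sqrt(27134)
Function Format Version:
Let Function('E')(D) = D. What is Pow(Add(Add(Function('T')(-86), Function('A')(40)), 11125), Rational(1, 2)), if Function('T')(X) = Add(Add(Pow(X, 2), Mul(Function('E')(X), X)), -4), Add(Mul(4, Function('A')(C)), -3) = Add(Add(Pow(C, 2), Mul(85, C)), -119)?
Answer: Pow(27134, Rational(1, 2)) ≈ 164.72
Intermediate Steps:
Function('A')(C) = Add(-29, Mul(Rational(1, 4), Pow(C, 2)), Mul(Rational(85, 4), C)) (Function('A')(C) = Add(Rational(3, 4), Mul(Rational(1, 4), Add(Add(Pow(C, 2), Mul(85, C)), -119))) = Add(Rational(3, 4), Mul(Rational(1, 4), Add(-119, Pow(C, 2), Mul(85, C)))) = Add(Rational(3, 4), Add(Rational(-119, 4), Mul(Rational(1, 4), Pow(C, 2)), Mul(Rational(85, 4), C))) = Add(-29, Mul(Rational(1, 4), Pow(C, 2)), Mul(Rational(85, 4), C)))
Function('T')(X) = Add(-4, Mul(2, Pow(X, 2))) (Function('T')(X) = Add(Add(Pow(X, 2), Mul(X, X)), -4) = Add(Add(Pow(X, 2), Pow(X, 2)), -4) = Add(Mul(2, Pow(X, 2)), -4) = Add(-4, Mul(2, Pow(X, 2))))
Pow(Add(Add(Function('T')(-86), Function('A')(40)), 11125), Rational(1, 2)) = Pow(Add(Add(Add(-4, Mul(2, Pow(-86, 2))), Add(-29, Mul(Rational(1, 4), Pow(40, 2)), Mul(Rational(85, 4), 40))), 11125), Rational(1, 2)) = Pow(Add(Add(Add(-4, Mul(2, 7396)), Add(-29, Mul(Rational(1, 4), 1600), 850)), 11125), Rational(1, 2)) = Pow(Add(Add(Add(-4, 14792), Add(-29, 400, 850)), 11125), Rational(1, 2)) = Pow(Add(Add(14788, 1221), 11125), Rational(1, 2)) = Pow(Add(16009, 11125), Rational(1, 2)) = Pow(27134, Rational(1, 2))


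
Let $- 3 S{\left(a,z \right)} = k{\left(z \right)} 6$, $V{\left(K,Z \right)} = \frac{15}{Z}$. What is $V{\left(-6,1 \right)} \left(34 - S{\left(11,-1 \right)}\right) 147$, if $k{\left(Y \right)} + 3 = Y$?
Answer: $57330$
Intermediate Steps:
$k{\left(Y \right)} = -3 + Y$
$S{\left(a,z \right)} = 6 - 2 z$ ($S{\left(a,z \right)} = - \frac{\left(-3 + z\right) 6}{3} = - \frac{-18 + 6 z}{3} = 6 - 2 z$)
$V{\left(-6,1 \right)} \left(34 - S{\left(11,-1 \right)}\right) 147 = \frac{15}{1} \left(34 - \left(6 - -2\right)\right) 147 = 15 \cdot 1 \left(34 - \left(6 + 2\right)\right) 147 = 15 \left(34 - 8\right) 147 = 15 \cdot 26 \cdot 147 = 390 \cdot 147 = 57330$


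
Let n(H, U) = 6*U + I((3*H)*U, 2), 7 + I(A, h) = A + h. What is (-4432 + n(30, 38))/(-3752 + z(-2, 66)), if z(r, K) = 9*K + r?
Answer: 789/3160 ≈ 0.24968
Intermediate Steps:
z(r, K) = r + 9*K
I(A, h) = -7 + A + h (I(A, h) = -7 + (A + h) = -7 + A + h)
n(H, U) = -5 + 6*U + 3*H*U (n(H, U) = 6*U + (-7 + (3*H)*U + 2) = 6*U + (-7 + 3*H*U + 2) = 6*U + (-5 + 3*H*U) = -5 + 6*U + 3*H*U)
(-4432 + n(30, 38))/(-3752 + z(-2, 66)) = (-4432 + (-5 + 6*38 + 3*30*38))/(-3752 + (-2 + 9*66)) = (-4432 + (-5 + 228 + 3420))/(-3752 + (-2 + 594)) = (-4432 + 3643)/(-3752 + 592) = -789/(-3160) = -789*(-1/3160) = 789/3160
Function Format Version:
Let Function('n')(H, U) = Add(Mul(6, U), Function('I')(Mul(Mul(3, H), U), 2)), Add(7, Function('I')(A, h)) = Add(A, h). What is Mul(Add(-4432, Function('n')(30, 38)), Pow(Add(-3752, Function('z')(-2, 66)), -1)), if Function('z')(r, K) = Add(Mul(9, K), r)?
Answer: Rational(789, 3160) ≈ 0.24968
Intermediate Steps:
Function('z')(r, K) = Add(r, Mul(9, K))
Function('I')(A, h) = Add(-7, A, h) (Function('I')(A, h) = Add(-7, Add(A, h)) = Add(-7, A, h))
Function('n')(H, U) = Add(-5, Mul(6, U), Mul(3, H, U)) (Function('n')(H, U) = Add(Mul(6, U), Add(-7, Mul(Mul(3, H), U), 2)) = Add(Mul(6, U), Add(-7, Mul(3, H, U), 2)) = Add(Mul(6, U), Add(-5, Mul(3, H, U))) = Add(-5, Mul(6, U), Mul(3, H, U)))
Mul(Add(-4432, Function('n')(30, 38)), Pow(Add(-3752, Function('z')(-2, 66)), -1)) = Mul(Add(-4432, Add(-5, Mul(6, 38), Mul(3, 30, 38))), Pow(Add(-3752, Add(-2, Mul(9, 66))), -1)) = Mul(Add(-4432, Add(-5, 228, 3420)), Pow(Add(-3752, Add(-2, 594)), -1)) = Mul(Add(-4432, 3643), Pow(Add(-3752, 592), -1)) = Mul(-789, Pow(-3160, -1)) = Mul(-789, Rational(-1, 3160)) = Rational(789, 3160)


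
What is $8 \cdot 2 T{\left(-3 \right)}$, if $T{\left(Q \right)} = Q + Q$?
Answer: $-96$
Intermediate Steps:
$T{\left(Q \right)} = 2 Q$
$8 \cdot 2 T{\left(-3 \right)} = 8 \cdot 2 \cdot 2 \left(-3\right) = 16 \left(-6\right) = -96$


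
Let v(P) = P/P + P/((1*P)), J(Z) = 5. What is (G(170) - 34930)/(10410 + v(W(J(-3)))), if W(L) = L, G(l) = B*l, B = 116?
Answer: -7605/5206 ≈ -1.4608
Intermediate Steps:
G(l) = 116*l
v(P) = 2 (v(P) = 1 + P/P = 1 + 1 = 2)
(G(170) - 34930)/(10410 + v(W(J(-3)))) = (116*170 - 34930)/(10410 + 2) = (19720 - 34930)/10412 = -15210*1/10412 = -7605/5206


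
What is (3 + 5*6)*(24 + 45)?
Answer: 2277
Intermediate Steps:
(3 + 5*6)*(24 + 45) = (3 + 30)*69 = 33*69 = 2277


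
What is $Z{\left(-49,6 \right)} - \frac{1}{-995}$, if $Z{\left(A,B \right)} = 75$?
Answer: $\frac{74626}{995} \approx 75.001$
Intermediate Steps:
$Z{\left(-49,6 \right)} - \frac{1}{-995} = 75 - \frac{1}{-995} = 75 - - \frac{1}{995} = 75 + \frac{1}{995} = \frac{74626}{995}$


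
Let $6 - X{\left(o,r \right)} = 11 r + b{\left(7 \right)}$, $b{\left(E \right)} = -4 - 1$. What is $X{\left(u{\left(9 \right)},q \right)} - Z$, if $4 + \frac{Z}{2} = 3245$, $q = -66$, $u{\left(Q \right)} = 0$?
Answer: $-5745$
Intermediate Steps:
$Z = 6482$ ($Z = -8 + 2 \cdot 3245 = -8 + 6490 = 6482$)
$b{\left(E \right)} = -5$
$X{\left(o,r \right)} = 11 - 11 r$ ($X{\left(o,r \right)} = 6 - \left(11 r - 5\right) = 6 - \left(-5 + 11 r\right) = 11 - 11 r$)
$X{\left(u{\left(9 \right)},q \right)} - Z = \left(11 - -726\right) - 6482 = \left(11 + 726\right) - 6482 = 737 - 6482 = -5745$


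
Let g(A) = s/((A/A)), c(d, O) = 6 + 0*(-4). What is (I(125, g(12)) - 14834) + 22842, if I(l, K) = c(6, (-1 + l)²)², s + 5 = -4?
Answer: 8044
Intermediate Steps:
s = -9 (s = -5 - 4 = -9)
c(d, O) = 6 (c(d, O) = 6 + 0 = 6)
g(A) = -9 (g(A) = -9/(A/A) = -9/1 = -9*1 = -9)
I(l, K) = 36 (I(l, K) = 6² = 36)
(I(125, g(12)) - 14834) + 22842 = (36 - 14834) + 22842 = -14798 + 22842 = 8044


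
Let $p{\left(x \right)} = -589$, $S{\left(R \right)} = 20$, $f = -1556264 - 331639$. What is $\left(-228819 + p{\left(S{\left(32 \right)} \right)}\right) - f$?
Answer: $1658495$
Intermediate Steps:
$f = -1887903$ ($f = -1556264 - 331639 = -1887903$)
$\left(-228819 + p{\left(S{\left(32 \right)} \right)}\right) - f = \left(-228819 - 589\right) - -1887903 = -229408 + 1887903 = 1658495$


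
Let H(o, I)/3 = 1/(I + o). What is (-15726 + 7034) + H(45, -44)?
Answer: -8689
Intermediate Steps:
H(o, I) = 3/(I + o)
(-15726 + 7034) + H(45, -44) = (-15726 + 7034) + 3/(-44 + 45) = -8692 + 3/1 = -8692 + 3*1 = -8692 + 3 = -8689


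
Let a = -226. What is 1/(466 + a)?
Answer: 1/240 ≈ 0.0041667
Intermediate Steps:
1/(466 + a) = 1/(466 - 226) = 1/240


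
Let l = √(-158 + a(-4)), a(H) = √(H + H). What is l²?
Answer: -158 + 2*I*√2 ≈ -158.0 + 2.8284*I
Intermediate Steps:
a(H) = √2*√H (a(H) = √(2*H) = √2*√H)
l = √(-158 + 2*I*√2) (l = √(-158 + √2*√(-4)) = √(-158 + √2*(2*I)) = √(-158 + 2*I*√2) ≈ 0.1125 + 12.57*I)
l² = (√(-158 + 2*I*√2))² = -158 + 2*I*√2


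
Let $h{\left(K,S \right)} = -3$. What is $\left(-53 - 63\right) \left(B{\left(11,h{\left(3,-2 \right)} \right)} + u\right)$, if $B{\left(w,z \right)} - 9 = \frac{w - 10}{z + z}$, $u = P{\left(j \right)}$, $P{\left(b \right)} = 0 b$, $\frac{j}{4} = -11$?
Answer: $- \frac{3074}{3} \approx -1024.7$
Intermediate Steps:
$j = -44$ ($j = 4 \left(-11\right) = -44$)
$P{\left(b \right)} = 0$
$u = 0$
$B{\left(w,z \right)} = 9 + \frac{-10 + w}{2 z}$ ($B{\left(w,z \right)} = 9 + \frac{w - 10}{z + z} = 9 + \frac{-10 + w}{2 z}$)
$\left(-53 - 63\right) \left(B{\left(11,h{\left(3,-2 \right)} \right)} + u\right) = \left(-53 - 63\right) \left(\frac{-10 + 11 + 18 \left(-3\right)}{2 \left(-3\right)} + 0\right) = - 116 \left(\frac{1}{2} \left(- \frac{1}{3}\right) \left(-10 + 11 - 54\right) + 0\right) = - 116 \left(\frac{1}{2} \left(- \frac{1}{3}\right) \left(-53\right) + 0\right) = - 116 \left(\frac{53}{6} + 0\right) = \left(-116\right) \frac{53}{6} = - \frac{3074}{3}$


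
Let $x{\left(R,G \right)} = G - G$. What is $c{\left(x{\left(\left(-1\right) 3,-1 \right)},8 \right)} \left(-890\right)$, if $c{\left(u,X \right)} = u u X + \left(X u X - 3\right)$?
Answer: $2670$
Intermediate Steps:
$x{\left(R,G \right)} = 0$
$c{\left(u,X \right)} = -3 + X u^{2} + u X^{2}$ ($c{\left(u,X \right)} = u^{2} X + \left(u X^{2} - 3\right) = X u^{2} + \left(-3 + u X^{2}\right) = -3 + X u^{2} + u X^{2}$)
$c{\left(x{\left(\left(-1\right) 3,-1 \right)},8 \right)} \left(-890\right) = \left(-3 + 8 \cdot 0^{2} + 0 \cdot 8^{2}\right) \left(-890\right) = \left(-3 + 8 \cdot 0 + 0 \cdot 64\right) \left(-890\right) = \left(-3 + 0 + 0\right) \left(-890\right) = \left(-3\right) \left(-890\right) = 2670$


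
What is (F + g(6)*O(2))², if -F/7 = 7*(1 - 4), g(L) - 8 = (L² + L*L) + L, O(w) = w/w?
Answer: 54289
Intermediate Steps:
O(w) = 1
g(L) = 8 + L + 2*L² (g(L) = 8 + ((L² + L*L) + L) = 8 + ((L² + L²) + L) = 8 + (2*L² + L) = 8 + (L + 2*L²) = 8 + L + 2*L²)
F = 147 (F = -49*(1 - 4) = -49*(-3) = -7*(-21) = 147)
(F + g(6)*O(2))² = (147 + (8 + 6 + 2*6²)*1)² = (147 + (8 + 6 + 2*36)*1)² = (147 + (8 + 6 + 72)*1)² = (147 + 86*1)² = (147 + 86)² = 233² = 54289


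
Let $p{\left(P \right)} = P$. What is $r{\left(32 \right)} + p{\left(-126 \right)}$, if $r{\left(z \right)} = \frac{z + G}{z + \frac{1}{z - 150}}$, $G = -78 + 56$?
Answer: $- \frac{94894}{755} \approx -125.69$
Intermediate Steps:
$G = -22$
$r{\left(z \right)} = \frac{-22 + z}{z + \frac{1}{-150 + z}}$ ($r{\left(z \right)} = \frac{z - 22}{z + \frac{1}{z - 150}} = \frac{-22 + z}{z + \frac{1}{-150 + z}}$)
$r{\left(32 \right)} + p{\left(-126 \right)} = \frac{3300 + 32^{2} - 5504}{1 + 32^{2} - 4800} - 126 = \frac{3300 + 1024 - 5504}{1 + 1024 - 4800} - 126 = \frac{1}{-3775} \left(-1180\right) - 126 = \left(- \frac{1}{3775}\right) \left(-1180\right) - 126 = \frac{236}{755} - 126 = - \frac{94894}{755}$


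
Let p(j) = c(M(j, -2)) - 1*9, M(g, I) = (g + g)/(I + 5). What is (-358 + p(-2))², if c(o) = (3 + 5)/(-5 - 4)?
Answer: 10962721/81 ≈ 1.3534e+5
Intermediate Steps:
M(g, I) = 2*g/(5 + I) (M(g, I) = (2*g)/(5 + I) = 2*g/(5 + I))
c(o) = -8/9 (c(o) = 8/(-9) = 8*(-⅑) = -8/9)
p(j) = -89/9 (p(j) = -8/9 - 1*9 = -8/9 - 9 = -89/9)
(-358 + p(-2))² = (-358 - 89/9)² = (-3311/9)² = 10962721/81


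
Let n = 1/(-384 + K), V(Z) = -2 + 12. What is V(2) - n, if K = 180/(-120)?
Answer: 7712/771 ≈ 10.003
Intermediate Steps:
V(Z) = 10
K = -3/2 (K = 180*(-1/120) = -3/2 ≈ -1.5000)
n = -2/771 (n = 1/(-384 - 3/2) = 1/(-771/2) = -2/771 ≈ -0.0025940)
V(2) - n = 10 - 1*(-2/771) = 10 + 2/771 = 7712/771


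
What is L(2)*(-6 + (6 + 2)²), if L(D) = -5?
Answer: -290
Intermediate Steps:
L(2)*(-6 + (6 + 2)²) = -5*(-6 + (6 + 2)²) = -5*(-6 + 8²) = -5*(-6 + 64) = -5*58 = -290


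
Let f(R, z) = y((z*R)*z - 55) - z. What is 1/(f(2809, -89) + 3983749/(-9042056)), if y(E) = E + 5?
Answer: 9042056/201186899399419 ≈ 4.4944e-8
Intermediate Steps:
y(E) = 5 + E
f(R, z) = -50 - z + R*z**2 (f(R, z) = (5 + ((z*R)*z - 55)) - z = (5 + ((R*z)*z - 55)) - z = (5 + (R*z**2 - 55)) - z = (5 + (-55 + R*z**2)) - z = (-50 + R*z**2) - z = -50 - z + R*z**2)
1/(f(2809, -89) + 3983749/(-9042056)) = 1/((-50 - 1*(-89) + 2809*(-89)**2) + 3983749/(-9042056)) = 1/((-50 + 89 + 2809*7921) + 3983749*(-1/9042056)) = 1/((-50 + 89 + 22250089) - 3983749/9042056) = 1/(22250128 - 3983749/9042056) = 1/(201186899399419/9042056) = 9042056/201186899399419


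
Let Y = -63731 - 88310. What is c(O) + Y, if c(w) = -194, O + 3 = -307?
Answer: -152235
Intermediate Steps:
O = -310 (O = -3 - 307 = -310)
Y = -152041
c(O) + Y = -194 - 152041 = -152235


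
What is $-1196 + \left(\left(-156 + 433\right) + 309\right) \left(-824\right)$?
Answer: $-484060$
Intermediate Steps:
$-1196 + \left(\left(-156 + 433\right) + 309\right) \left(-824\right) = -1196 + \left(277 + 309\right) \left(-824\right) = -1196 + 586 \left(-824\right) = -1196 - 482864 = -484060$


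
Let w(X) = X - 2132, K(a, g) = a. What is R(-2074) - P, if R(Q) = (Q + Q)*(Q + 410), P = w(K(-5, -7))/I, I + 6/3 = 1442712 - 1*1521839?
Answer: 546169878951/79129 ≈ 6.9023e+6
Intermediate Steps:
w(X) = -2132 + X
I = -79129 (I = -2 + (1442712 - 1*1521839) = -2 + (1442712 - 1521839) = -2 - 79127 = -79129)
P = 2137/79129 (P = (-2132 - 5)/(-79129) = -2137*(-1/79129) = 2137/79129 ≈ 0.027007)
R(Q) = 2*Q*(410 + Q) (R(Q) = (2*Q)*(410 + Q) = 2*Q*(410 + Q))
R(-2074) - P = 2*(-2074)*(410 - 2074) - 1*2137/79129 = 2*(-2074)*(-1664) - 2137/79129 = 6902272 - 2137/79129 = 546169878951/79129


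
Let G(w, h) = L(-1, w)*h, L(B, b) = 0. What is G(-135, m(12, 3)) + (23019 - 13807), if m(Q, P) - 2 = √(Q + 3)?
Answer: 9212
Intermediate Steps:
m(Q, P) = 2 + √(3 + Q) (m(Q, P) = 2 + √(Q + 3) = 2 + √(3 + Q))
G(w, h) = 0 (G(w, h) = 0*h = 0)
G(-135, m(12, 3)) + (23019 - 13807) = 0 + (23019 - 13807) = 0 + 9212 = 9212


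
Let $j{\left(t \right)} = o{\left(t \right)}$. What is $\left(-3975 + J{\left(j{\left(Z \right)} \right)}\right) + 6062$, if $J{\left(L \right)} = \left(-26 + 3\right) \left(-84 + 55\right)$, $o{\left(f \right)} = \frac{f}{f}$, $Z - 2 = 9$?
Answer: $2754$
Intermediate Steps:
$Z = 11$ ($Z = 2 + 9 = 11$)
$o{\left(f \right)} = 1$
$j{\left(t \right)} = 1$
$J{\left(L \right)} = 667$ ($J{\left(L \right)} = \left(-23\right) \left(-29\right) = 667$)
$\left(-3975 + J{\left(j{\left(Z \right)} \right)}\right) + 6062 = \left(-3975 + 667\right) + 6062 = -3308 + 6062 = 2754$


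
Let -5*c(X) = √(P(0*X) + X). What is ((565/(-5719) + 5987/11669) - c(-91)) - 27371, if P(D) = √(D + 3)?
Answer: -260939477059/9533573 + I*√(91 - √3)/5 ≈ -27371.0 + 1.8896*I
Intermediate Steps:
P(D) = √(3 + D)
c(X) = -√(X + √3)/5 (c(X) = -√(√(3 + 0*X) + X)/5 = -√(√(3 + 0) + X)/5 = -√(√3 + X)/5 = -√(X + √3)/5)
((565/(-5719) + 5987/11669) - c(-91)) - 27371 = ((565/(-5719) + 5987/11669) - (-1)*√(-91 + √3)/5) - 27371 = ((565*(-1/5719) + 5987*(1/11669)) + √(-91 + √3)/5) - 27371 = ((-565/5719 + 5987/11669) + √(-91 + √3)/5) - 27371 = (3949524/9533573 + √(-91 + √3)/5) - 27371 = -260939477059/9533573 + √(-91 + √3)/5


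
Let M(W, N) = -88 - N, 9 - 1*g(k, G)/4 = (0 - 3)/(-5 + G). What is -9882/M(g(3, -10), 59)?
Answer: 3294/49 ≈ 67.224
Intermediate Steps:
g(k, G) = 36 + 12/(-5 + G) (g(k, G) = 36 - 4*(0 - 3)/(-5 + G) = 36 - (-12)/(-5 + G) = 36 + 12/(-5 + G))
-9882/M(g(3, -10), 59) = -9882/(-88 - 1*59) = -9882/(-88 - 59) = -9882/(-147) = -9882*(-1/147) = 3294/49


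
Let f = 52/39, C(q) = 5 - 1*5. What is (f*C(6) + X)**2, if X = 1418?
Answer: 2010724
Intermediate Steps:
C(q) = 0 (C(q) = 5 - 5 = 0)
f = 4/3 (f = 52*(1/39) = 4/3 ≈ 1.3333)
(f*C(6) + X)**2 = ((4/3)*0 + 1418)**2 = (0 + 1418)**2 = 1418**2 = 2010724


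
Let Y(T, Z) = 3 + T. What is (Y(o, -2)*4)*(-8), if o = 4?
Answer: -224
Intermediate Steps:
(Y(o, -2)*4)*(-8) = ((3 + 4)*4)*(-8) = (7*4)*(-8) = 28*(-8) = -224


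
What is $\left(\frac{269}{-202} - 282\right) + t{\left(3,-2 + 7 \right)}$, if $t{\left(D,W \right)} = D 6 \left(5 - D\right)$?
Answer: $- \frac{49961}{202} \approx -247.33$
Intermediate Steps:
$t{\left(D,W \right)} = 6 D \left(5 - D\right)$
$\left(\frac{269}{-202} - 282\right) + t{\left(3,-2 + 7 \right)} = \left(\frac{269}{-202} - 282\right) + 6 \cdot 3 \left(5 - 3\right) = \left(269 \left(- \frac{1}{202}\right) - 282\right) + 6 \cdot 3 \left(5 - 3\right) = \left(- \frac{269}{202} - 282\right) + 6 \cdot 3 \cdot 2 = - \frac{57233}{202} + 36 = - \frac{49961}{202}$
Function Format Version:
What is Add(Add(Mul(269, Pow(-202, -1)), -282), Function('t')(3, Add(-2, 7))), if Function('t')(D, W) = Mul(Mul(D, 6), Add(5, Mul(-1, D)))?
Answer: Rational(-49961, 202) ≈ -247.33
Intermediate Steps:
Function('t')(D, W) = Mul(6, D, Add(5, Mul(-1, D))) (Function('t')(D, W) = Mul(Mul(6, D), Add(5, Mul(-1, D))) = Mul(6, D, Add(5, Mul(-1, D))))
Add(Add(Mul(269, Pow(-202, -1)), -282), Function('t')(3, Add(-2, 7))) = Add(Add(Mul(269, Pow(-202, -1)), -282), Mul(6, 3, Add(5, Mul(-1, 3)))) = Add(Add(Mul(269, Rational(-1, 202)), -282), Mul(6, 3, Add(5, -3))) = Add(Add(Rational(-269, 202), -282), Mul(6, 3, 2)) = Add(Rational(-57233, 202), 36) = Rational(-49961, 202)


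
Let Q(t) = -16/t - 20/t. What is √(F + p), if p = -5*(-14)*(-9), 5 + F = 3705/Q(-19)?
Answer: √47535/6 ≈ 36.338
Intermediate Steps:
Q(t) = -36/t
F = 23405/12 (F = -5 + 3705/((-36/(-19))) = -5 + 3705/((-36*(-1/19))) = -5 + 3705/(36/19) = -5 + 3705*(19/36) = -5 + 23465/12 = 23405/12 ≈ 1950.4)
p = -630 (p = 70*(-9) = -630)
√(F + p) = √(23405/12 - 630) = √(15845/12) = √47535/6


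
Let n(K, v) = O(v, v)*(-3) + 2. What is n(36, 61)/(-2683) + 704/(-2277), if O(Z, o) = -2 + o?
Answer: -135487/555381 ≈ -0.24395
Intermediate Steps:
n(K, v) = 8 - 3*v (n(K, v) = (-2 + v)*(-3) + 2 = (6 - 3*v) + 2 = 8 - 3*v)
n(36, 61)/(-2683) + 704/(-2277) = (8 - 3*61)/(-2683) + 704/(-2277) = (8 - 183)*(-1/2683) + 704*(-1/2277) = -175*(-1/2683) - 64/207 = 175/2683 - 64/207 = -135487/555381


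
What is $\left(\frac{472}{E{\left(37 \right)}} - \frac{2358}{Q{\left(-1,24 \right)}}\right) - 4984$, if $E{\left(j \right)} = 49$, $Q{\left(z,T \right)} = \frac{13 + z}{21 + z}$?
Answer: $- \frac{436314}{49} \approx -8904.4$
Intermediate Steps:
$Q{\left(z,T \right)} = \frac{13 + z}{21 + z}$
$\left(\frac{472}{E{\left(37 \right)}} - \frac{2358}{Q{\left(-1,24 \right)}}\right) - 4984 = \left(\frac{472}{49} - \frac{2358}{\frac{1}{21 - 1} \left(13 - 1\right)}\right) - 4984 = \left(472 \cdot \frac{1}{49} - \frac{2358}{\frac{1}{20} \cdot 12}\right) - 4984 = \left(\frac{472}{49} - \frac{2358}{\frac{1}{20} \cdot 12}\right) - 4984 = \left(\frac{472}{49} - \frac{2358}{\frac{3}{5}}\right) - 4984 = \left(\frac{472}{49} - 3930\right) - 4984 = - \frac{192098}{49} - 4984 = - \frac{436314}{49}$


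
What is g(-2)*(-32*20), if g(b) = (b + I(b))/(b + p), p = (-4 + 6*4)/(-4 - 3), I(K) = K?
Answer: -8960/17 ≈ -527.06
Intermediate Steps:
p = -20/7 (p = (-4 + 24)/(-7) = 20*(-⅐) = -20/7 ≈ -2.8571)
g(b) = 2*b/(-20/7 + b) (g(b) = (b + b)/(b - 20/7) = (2*b)/(-20/7 + b) = 2*b/(-20/7 + b))
g(-2)*(-32*20) = (14*(-2)/(-20 + 7*(-2)))*(-32*20) = (14*(-2)/(-20 - 14))*(-640) = (14*(-2)/(-34))*(-640) = (14*(-2)*(-1/34))*(-640) = (14/17)*(-640) = -8960/17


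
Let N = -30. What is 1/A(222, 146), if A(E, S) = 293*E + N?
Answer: 1/65016 ≈ 1.5381e-5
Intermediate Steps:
A(E, S) = -30 + 293*E (A(E, S) = 293*E - 30 = -30 + 293*E)
1/A(222, 146) = 1/(-30 + 293*222) = 1/(-30 + 65046) = 1/65016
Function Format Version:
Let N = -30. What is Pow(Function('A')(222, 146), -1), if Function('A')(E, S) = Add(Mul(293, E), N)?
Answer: Rational(1, 65016) ≈ 1.5381e-5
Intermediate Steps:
Function('A')(E, S) = Add(-30, Mul(293, E)) (Function('A')(E, S) = Add(Mul(293, E), -30) = Add(-30, Mul(293, E)))
Pow(Function('A')(222, 146), -1) = Pow(Add(-30, Mul(293, 222)), -1) = Pow(Add(-30, 65046), -1) = Pow(65016, -1) = Rational(1, 65016)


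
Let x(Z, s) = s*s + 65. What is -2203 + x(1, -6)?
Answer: -2102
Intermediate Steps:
x(Z, s) = 65 + s**2 (x(Z, s) = s**2 + 65 = 65 + s**2)
-2203 + x(1, -6) = -2203 + (65 + (-6)**2) = -2203 + (65 + 36) = -2203 + 101 = -2102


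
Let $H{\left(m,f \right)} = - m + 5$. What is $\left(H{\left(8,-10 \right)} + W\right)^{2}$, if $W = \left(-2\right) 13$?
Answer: $841$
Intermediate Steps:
$H{\left(m,f \right)} = 5 - m$
$W = -26$
$\left(H{\left(8,-10 \right)} + W\right)^{2} = \left(\left(5 - 8\right) - 26\right)^{2} = \left(-3 - 26\right)^{2} = \left(-29\right)^{2} = 841$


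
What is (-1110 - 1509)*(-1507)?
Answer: 3946833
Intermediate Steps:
(-1110 - 1509)*(-1507) = -2619*(-1507) = 3946833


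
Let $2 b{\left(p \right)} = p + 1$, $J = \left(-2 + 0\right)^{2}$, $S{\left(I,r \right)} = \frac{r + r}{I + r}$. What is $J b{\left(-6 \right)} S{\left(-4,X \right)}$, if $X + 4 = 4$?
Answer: $0$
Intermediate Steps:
$X = 0$ ($X = -4 + 4 = 0$)
$S{\left(I,r \right)} = \frac{2 r}{I + r}$
$J = 4$ ($J = \left(-2\right)^{2} = 4$)
$b{\left(p \right)} = \frac{1}{2} + \frac{p}{2}$ ($b{\left(p \right)} = \frac{p + 1}{2} = \frac{1 + p}{2} = \frac{1}{2} + \frac{p}{2}$)
$J b{\left(-6 \right)} S{\left(-4,X \right)} = 4 \left(\frac{1}{2} + \frac{1}{2} \left(-6\right)\right) 2 \cdot 0 \frac{1}{-4 + 0} = 4 \left(\frac{1}{2} - 3\right) 2 \cdot 0 \frac{1}{-4} = 4 \left(- \frac{5}{2}\right) 2 \cdot 0 \left(- \frac{1}{4}\right) = \left(-10\right) 0 = 0$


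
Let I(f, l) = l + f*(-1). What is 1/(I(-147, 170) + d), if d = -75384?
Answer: -1/75067 ≈ -1.3321e-5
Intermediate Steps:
I(f, l) = l - f
1/(I(-147, 170) + d) = 1/((170 - 1*(-147)) - 75384) = 1/((170 + 147) - 75384) = 1/(317 - 75384) = 1/(-75067) = -1/75067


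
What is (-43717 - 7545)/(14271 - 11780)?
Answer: -51262/2491 ≈ -20.579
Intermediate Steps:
(-43717 - 7545)/(14271 - 11780) = -51262/2491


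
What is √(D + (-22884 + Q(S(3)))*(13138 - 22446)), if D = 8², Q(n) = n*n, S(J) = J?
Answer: 2*√53230141 ≈ 14592.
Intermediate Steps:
Q(n) = n²
D = 64
√(D + (-22884 + Q(S(3)))*(13138 - 22446)) = √(64 + (-22884 + 3²)*(13138 - 22446)) = √(64 + (-22884 + 9)*(-9308)) = √(64 - 22875*(-9308)) = √(64 + 212920500) = √212920564 = 2*√53230141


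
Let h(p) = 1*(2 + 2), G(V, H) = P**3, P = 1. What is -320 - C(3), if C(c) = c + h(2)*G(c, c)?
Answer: -327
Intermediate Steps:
G(V, H) = 1 (G(V, H) = 1**3 = 1)
h(p) = 4 (h(p) = 1*4 = 4)
C(c) = 4 + c (C(c) = c + 4*1 = c + 4 = 4 + c)
-320 - C(3) = -320 - (4 + 3) = -320 - 1*7 = -320 - 7 = -327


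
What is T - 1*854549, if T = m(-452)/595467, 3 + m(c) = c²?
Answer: -508855525082/595467 ≈ -8.5455e+5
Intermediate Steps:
m(c) = -3 + c²
T = 204301/595467 (T = (-3 + (-452)²)/595467 = (-3 + 204304)*(1/595467) = 204301*(1/595467) = 204301/595467 ≈ 0.34309)
T - 1*854549 = 204301/595467 - 1*854549 = 204301/595467 - 854549 = -508855525082/595467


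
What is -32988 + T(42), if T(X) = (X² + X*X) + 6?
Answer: -29454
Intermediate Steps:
T(X) = 6 + 2*X² (T(X) = (X² + X²) + 6 = 2*X² + 6 = 6 + 2*X²)
-32988 + T(42) = -32988 + (6 + 2*42²) = -32988 + (6 + 2*1764) = -32988 + (6 + 3528) = -32988 + 3534 = -29454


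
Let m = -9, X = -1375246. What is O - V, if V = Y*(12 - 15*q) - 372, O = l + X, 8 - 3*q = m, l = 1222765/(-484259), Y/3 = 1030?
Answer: -556562028501/484259 ≈ -1.1493e+6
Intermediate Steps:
Y = 3090 (Y = 3*1030 = 3090)
l = -1222765/484259 (l = 1222765*(-1/484259) = -1222765/484259 ≈ -2.5250)
q = 17/3 (q = 8/3 - ⅓*(-9) = 8/3 + 3 = 17/3 ≈ 5.6667)
O = -665976475479/484259 (O = -1222765/484259 - 1375246 = -665976475479/484259 ≈ -1.3752e+6)
V = -225942 (V = 3090*(12 - 15*17/3) - 372 = 3090*(12 - 85) - 372 = 3090*(-73) - 372 = -225570 - 372 = -225942)
O - V = -665976475479/484259 - 1*(-225942) = -665976475479/484259 + 225942 = -556562028501/484259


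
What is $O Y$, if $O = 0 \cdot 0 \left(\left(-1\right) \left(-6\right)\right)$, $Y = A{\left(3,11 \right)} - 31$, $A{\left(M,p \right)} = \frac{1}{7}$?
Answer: $0$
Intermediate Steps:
$A{\left(M,p \right)} = \frac{1}{7}$
$Y = - \frac{216}{7}$ ($Y = \frac{1}{7} - 31 = - \frac{216}{7} \approx -30.857$)
$O = 0$ ($O = 0 \cdot 6 = 0$)
$O Y = 0 \left(- \frac{216}{7}\right) = 0$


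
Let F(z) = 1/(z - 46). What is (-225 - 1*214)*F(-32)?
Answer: 439/78 ≈ 5.6282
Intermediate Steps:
F(z) = 1/(-46 + z)
(-225 - 1*214)*F(-32) = (-225 - 1*214)/(-46 - 32) = (-225 - 214)/(-78) = -439*(-1/78) = 439/78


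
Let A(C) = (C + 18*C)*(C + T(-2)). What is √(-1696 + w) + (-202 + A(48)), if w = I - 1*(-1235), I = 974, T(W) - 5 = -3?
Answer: 45398 + 3*√57 ≈ 45421.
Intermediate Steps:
T(W) = 2 (T(W) = 5 - 3 = 2)
A(C) = 19*C*(2 + C) (A(C) = (C + 18*C)*(C + 2) = (19*C)*(2 + C) = 19*C*(2 + C))
w = 2209 (w = 974 - 1*(-1235) = 974 + 1235 = 2209)
√(-1696 + w) + (-202 + A(48)) = √(-1696 + 2209) + (-202 + 19*48*(2 + 48)) = √513 + (-202 + 19*48*50) = 3*√57 + (-202 + 45600) = 3*√57 + 45398 = 45398 + 3*√57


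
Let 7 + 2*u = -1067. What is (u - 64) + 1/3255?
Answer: -1956254/3255 ≈ -601.00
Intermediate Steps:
u = -537 (u = -7/2 + (½)*(-1067) = -7/2 - 1067/2 = -537)
(u - 64) + 1/3255 = (-537 - 64) + 1/3255 = -601 + 1/3255 = -1956254/3255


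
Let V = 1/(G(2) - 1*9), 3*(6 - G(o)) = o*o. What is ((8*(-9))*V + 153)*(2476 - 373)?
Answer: 4637115/13 ≈ 3.5670e+5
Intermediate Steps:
G(o) = 6 - o**2/3 (G(o) = 6 - o*o/3 = 6 - o**2/3)
V = -3/13 (V = 1/((6 - 1/3*2**2) - 1*9) = 1/((6 - 1/3*4) - 9) = 1/((6 - 4/3) - 9) = 1/(14/3 - 9) = 1/(-13/3) = -3/13 ≈ -0.23077)
((8*(-9))*V + 153)*(2476 - 373) = ((8*(-9))*(-3/13) + 153)*(2476 - 373) = (-72*(-3/13) + 153)*2103 = (216/13 + 153)*2103 = (2205/13)*2103 = 4637115/13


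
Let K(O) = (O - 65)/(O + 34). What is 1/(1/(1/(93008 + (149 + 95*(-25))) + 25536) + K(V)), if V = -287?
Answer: 53318810519/74184780882 ≈ 0.71873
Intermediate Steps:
K(O) = (-65 + O)/(34 + O)
1/(1/(1/(93008 + (149 + 95*(-25))) + 25536) + K(V)) = 1/(1/(1/(93008 + (149 + 95*(-25))) + 25536) + (-65 - 287)/(34 - 287)) = 1/(1/(1/(93008 + (149 - 2375)) + 25536) - 352/(-253)) = 1/(1/(1/(93008 - 2226) + 25536) - 1/253*(-352)) = 1/(1/(1/90782 + 25536) + 32/23) = 1/(1/(2318209153/90782) + 32/23) = 1/(90782/2318209153 + 32/23) = 1/(74184780882/53318810519) = 53318810519/74184780882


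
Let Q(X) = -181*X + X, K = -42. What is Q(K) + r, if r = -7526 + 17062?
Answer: 17096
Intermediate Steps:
Q(X) = -180*X
r = 9536
Q(K) + r = -180*(-42) + 9536 = 7560 + 9536 = 17096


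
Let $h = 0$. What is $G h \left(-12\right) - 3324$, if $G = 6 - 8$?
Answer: $-3324$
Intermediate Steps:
$G = -2$ ($G = 6 - 8 = -2$)
$G h \left(-12\right) - 3324 = \left(-2\right) 0 \left(-12\right) - 3324 = 0 \left(-12\right) - 3324 = 0 - 3324 = -3324$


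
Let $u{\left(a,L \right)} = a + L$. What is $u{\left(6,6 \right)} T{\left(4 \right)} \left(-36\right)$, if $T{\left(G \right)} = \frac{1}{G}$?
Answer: $-108$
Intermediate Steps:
$u{\left(a,L \right)} = L + a$
$u{\left(6,6 \right)} T{\left(4 \right)} \left(-36\right) = \frac{6 + 6}{4} \left(-36\right) = 12 \cdot \frac{1}{4} \left(-36\right) = 3 \left(-36\right) = -108$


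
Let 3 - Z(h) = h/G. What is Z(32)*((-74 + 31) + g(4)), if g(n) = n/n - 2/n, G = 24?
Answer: -425/6 ≈ -70.833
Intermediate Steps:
g(n) = 1 - 2/n
Z(h) = 3 - h/24
Z(32)*((-74 + 31) + g(4)) = (3 - 1/24*32)*((-74 + 31) + (-2 + 4)/4) = (3 - 4/3)*(-43 + (¼)*2) = 5*(-43 + ½)/3 = (5/3)*(-85/2) = -425/6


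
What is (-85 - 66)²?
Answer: 22801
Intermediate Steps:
(-85 - 66)² = (-151)² = 22801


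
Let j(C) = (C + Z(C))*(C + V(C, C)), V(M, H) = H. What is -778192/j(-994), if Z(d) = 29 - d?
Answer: 194548/14413 ≈ 13.498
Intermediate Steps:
j(C) = 58*C (j(C) = (C + (29 - C))*(C + C) = 29*(2*C) = 58*C)
-778192/j(-994) = -778192/(58*(-994)) = -778192/(-57652) = -778192*(-1/57652) = 194548/14413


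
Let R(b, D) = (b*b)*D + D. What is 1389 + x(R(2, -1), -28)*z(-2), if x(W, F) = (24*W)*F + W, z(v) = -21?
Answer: -69066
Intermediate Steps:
R(b, D) = D + D*b² (R(b, D) = b²*D + D = D*b² + D = D + D*b²)
x(W, F) = W + 24*F*W (x(W, F) = 24*F*W + W = W + 24*F*W)
1389 + x(R(2, -1), -28)*z(-2) = 1389 + ((-(1 + 2²))*(1 + 24*(-28)))*(-21) = 1389 + ((-(1 + 4))*(1 - 672))*(-21) = 1389 + (-1*5*(-671))*(-21) = 1389 - 5*(-671)*(-21) = 1389 + 3355*(-21) = 1389 - 70455 = -69066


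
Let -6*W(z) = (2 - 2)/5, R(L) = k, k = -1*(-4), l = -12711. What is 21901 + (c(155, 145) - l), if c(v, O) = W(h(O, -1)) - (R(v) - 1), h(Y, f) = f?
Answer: 34609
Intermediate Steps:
k = 4
R(L) = 4
W(z) = 0 (W(z) = -(2 - 2)/(6*5) = -0/5 = -⅙*0 = 0)
c(v, O) = -3 (c(v, O) = 0 - (4 - 1) = 0 - 1*3 = 0 - 3 = -3)
21901 + (c(155, 145) - l) = 21901 + (-3 - 1*(-12711)) = 21901 + (-3 + 12711) = 21901 + 12708 = 34609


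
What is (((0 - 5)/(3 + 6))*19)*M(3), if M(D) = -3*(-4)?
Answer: -380/3 ≈ -126.67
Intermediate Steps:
M(D) = 12
(((0 - 5)/(3 + 6))*19)*M(3) = (((0 - 5)/(3 + 6))*19)*12 = (-5/9*19)*12 = (-5*⅑*19)*12 = -5/9*19*12 = -95/9*12 = -380/3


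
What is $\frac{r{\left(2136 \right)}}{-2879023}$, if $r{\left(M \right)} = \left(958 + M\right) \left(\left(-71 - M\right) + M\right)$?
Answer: $\frac{31382}{411289} \approx 0.076302$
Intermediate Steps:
$r{\left(M \right)} = -68018 - 71 M$ ($r{\left(M \right)} = \left(958 + M\right) \left(-71\right) = -68018 - 71 M$)
$\frac{r{\left(2136 \right)}}{-2879023} = \frac{-68018 - 151656}{-2879023} = \left(-68018 - 151656\right) \left(- \frac{1}{2879023}\right) = \left(-219674\right) \left(- \frac{1}{2879023}\right) = \frac{31382}{411289}$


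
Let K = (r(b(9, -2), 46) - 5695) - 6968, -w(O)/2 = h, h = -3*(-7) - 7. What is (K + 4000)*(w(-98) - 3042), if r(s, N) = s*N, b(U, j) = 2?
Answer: 26312970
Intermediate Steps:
r(s, N) = N*s
h = 14 (h = 21 - 7 = 14)
w(O) = -28 (w(O) = -2*14 = -28)
K = -12571 (K = (46*2 - 5695) - 6968 = (92 - 5695) - 6968 = -5603 - 6968 = -12571)
(K + 4000)*(w(-98) - 3042) = (-12571 + 4000)*(-28 - 3042) = -8571*(-3070) = 26312970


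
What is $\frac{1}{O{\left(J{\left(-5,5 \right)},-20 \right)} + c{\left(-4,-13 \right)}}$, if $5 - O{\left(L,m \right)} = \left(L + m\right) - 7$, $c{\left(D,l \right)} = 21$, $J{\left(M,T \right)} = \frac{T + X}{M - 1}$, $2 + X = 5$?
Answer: $\frac{3}{163} \approx 0.018405$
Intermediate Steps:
$X = 3$ ($X = -2 + 5 = 3$)
$J{\left(M,T \right)} = \frac{3 + T}{-1 + M}$ ($J{\left(M,T \right)} = \frac{T + 3}{M - 1} = \frac{3 + T}{-1 + M}$)
$O{\left(L,m \right)} = 12 - L - m$ ($O{\left(L,m \right)} = 5 - \left(\left(L + m\right) - 7\right) = 5 - \left(-7 + L + m\right) = 12 - L - m$)
$\frac{1}{O{\left(J{\left(-5,5 \right)},-20 \right)} + c{\left(-4,-13 \right)}} = \frac{1}{\left(12 - \frac{3 + 5}{-1 - 5} - -20\right) + 21} = \frac{1}{\left(12 - \frac{1}{-6} \cdot 8 + 20\right) + 21} = \frac{1}{\left(12 - \left(- \frac{1}{6}\right) 8 + 20\right) + 21} = \frac{1}{\left(12 - - \frac{4}{3} + 20\right) + 21} = \frac{1}{\left(12 + \frac{4}{3} + 20\right) + 21} = \frac{1}{\frac{100}{3} + 21} = \frac{1}{\frac{163}{3}} = \frac{3}{163}$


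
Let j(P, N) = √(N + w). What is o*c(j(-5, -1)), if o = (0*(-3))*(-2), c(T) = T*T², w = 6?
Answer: 0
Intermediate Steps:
j(P, N) = √(6 + N) (j(P, N) = √(N + 6) = √(6 + N))
c(T) = T³
o = 0 (o = 0*(-2) = 0)
o*c(j(-5, -1)) = 0*(√(6 - 1))³ = 0*(√5)³ = 0*(5*√5) = 0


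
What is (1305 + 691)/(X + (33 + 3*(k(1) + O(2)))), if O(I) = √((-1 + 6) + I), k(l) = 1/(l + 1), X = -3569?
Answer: -28219448/49970509 - 23952*√7/49970509 ≈ -0.56599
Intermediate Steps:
k(l) = 1/(1 + l)
O(I) = √(5 + I)
(1305 + 691)/(X + (33 + 3*(k(1) + O(2)))) = (1305 + 691)/(-3569 + (33 + 3*(1/(1 + 1) + √(5 + 2)))) = 1996/(-3569 + (33 + 3*(1/2 + √7))) = 1996/(-3569 + (33 + 3*(½ + √7))) = 1996/(-3569 + (33 + (3/2 + 3*√7))) = 1996/(-3569 + (69/2 + 3*√7)) = 1996/(-7069/2 + 3*√7)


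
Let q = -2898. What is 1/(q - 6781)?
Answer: -1/9679 ≈ -0.00010332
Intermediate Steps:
1/(q - 6781) = 1/(-2898 - 6781) = 1/(-9679) = -1/9679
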